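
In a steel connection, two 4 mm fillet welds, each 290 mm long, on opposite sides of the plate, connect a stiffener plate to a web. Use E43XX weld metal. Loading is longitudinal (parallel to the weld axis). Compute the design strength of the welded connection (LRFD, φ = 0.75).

E43XX → F_EXX = 430 MPa.
Effective throat t_e = 0.707 × 4 = 2.828 mm.
Total length L = 580 mm; A_we = 2.828 × 580 = 1640 mm².
F_nw = 0.6 F_EXX = 0.6 × 430 = 258 MPa.
φR_n = 0.75 × 258 × 1640 × 10⁻³ = 317.4 kN.

φR_n ≈ 317 kN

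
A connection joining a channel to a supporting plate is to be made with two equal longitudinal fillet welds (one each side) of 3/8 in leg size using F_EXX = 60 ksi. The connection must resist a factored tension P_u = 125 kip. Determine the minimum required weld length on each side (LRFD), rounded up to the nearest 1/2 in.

Throat t_e = 0.707 × 0.375 = 0.2651 in.
φr_n = 0.75 × 0.6 × 60 × 0.2651 = 7.158 kip/in.
L_req = P_u / φr_n = 125 / 7.158 = 17.46 in total.
Per side: 17.46 / 2 = 8.731 in.
Round up → use L = 9 in on each side.

L = 9 in on each side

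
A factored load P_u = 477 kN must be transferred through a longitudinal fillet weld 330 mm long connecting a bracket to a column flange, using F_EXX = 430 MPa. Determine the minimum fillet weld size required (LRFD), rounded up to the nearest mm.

Total weld length L = 330 mm.
Required throat t_e = P_u / (φ × 0.6 F_EXX × L) = 477 / (0.75 × 0.6 × 430 × 330 × 10⁻³) = 7.47 mm.
Required leg w = t_e / 0.707 = 10.57 mm → use 11 mm.

w = 11 mm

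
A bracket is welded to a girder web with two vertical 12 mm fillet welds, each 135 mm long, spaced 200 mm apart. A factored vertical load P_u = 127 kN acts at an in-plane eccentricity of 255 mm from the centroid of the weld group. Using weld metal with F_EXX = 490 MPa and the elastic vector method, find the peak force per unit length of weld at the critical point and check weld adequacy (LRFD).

f_max ≈ 1670 N/mm; adequate

Total weld length L_w = 270 mm. Treat welds as unit-width lines.
Polar moment about centroid: J = 2[d³/12 + d(b/2)²] = 2[135³/12 + 135×100²] = 3110000 mm³.
Direct shear f_v = P/L_w = 127×10³ / 270 = 470.4 N/mm (vertical).
Torsion M = P·e = 127×10³ × 255 = 32385000 N·mm.
Critical point at (x, y) = (100, 67.5) from centroid. f_tx = M·y/J = 702.9 N/mm; f_ty = M·x/J = 1041 N/mm.
Resultant f_max = √[f_tx² + (f_v + f_ty)²] = √[702.9² + (470.4 + 1041)²] = 1667 N/mm.
Capacity per unit length: φr_n = 0.75 × 0.6 × 490 × (0.707 × 12) = 1871 N/mm.
1667 ≤ 1871 → adequate.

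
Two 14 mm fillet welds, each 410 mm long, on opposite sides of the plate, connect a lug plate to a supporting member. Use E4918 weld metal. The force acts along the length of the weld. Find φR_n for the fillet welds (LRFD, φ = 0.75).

φR_n ≈ 1790 kN

E49XX → F_EXX = 490 MPa.
Effective throat t_e = 0.707 × 14 = 9.898 mm.
Total length L = 820 mm; A_we = 9.898 × 820 = 8116 mm².
F_nw = 0.6 F_EXX = 0.6 × 490 = 294 MPa.
φR_n = 0.75 × 294 × 8116 × 10⁻³ = 1790 kN.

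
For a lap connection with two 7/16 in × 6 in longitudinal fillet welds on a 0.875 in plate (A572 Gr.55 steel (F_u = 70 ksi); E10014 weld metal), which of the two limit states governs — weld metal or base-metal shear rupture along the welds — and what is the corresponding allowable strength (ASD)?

E100XX → F_EXX = 100 ksi.
t_e = 0.707 × 0.4375 = 0.3093 in; L = 12 in.
Weld metal: R_n/Ω = (1/2.0) × 0.6 × 100 × 0.3093 × 12 = 111.4 kips.
Base metal (shear rupture): R_n/Ω = (1/2.0) × 0.6 × 70 × 0.875 × 12 = 220.5 kips.
Governing: weld metal.

R_n/Ω ≈ 111 kips (weld metal governs)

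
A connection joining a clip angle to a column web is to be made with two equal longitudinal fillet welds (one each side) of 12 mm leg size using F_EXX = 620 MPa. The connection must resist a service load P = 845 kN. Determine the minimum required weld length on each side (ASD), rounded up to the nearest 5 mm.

Throat t_e = 0.707 × 12 = 8.484 mm.
r_n/Ω = (0.6 × 620 × 8.484) / 2.0 = 1578 N/mm = 1.578 kN/mm.
L_req = P / (r_n/Ω) = 845 / 1.578 = 535.5 mm total.
Per side: 535.5 / 2 = 267.7 mm.
Round up → use L = 270 mm on each side.

L = 270 mm on each side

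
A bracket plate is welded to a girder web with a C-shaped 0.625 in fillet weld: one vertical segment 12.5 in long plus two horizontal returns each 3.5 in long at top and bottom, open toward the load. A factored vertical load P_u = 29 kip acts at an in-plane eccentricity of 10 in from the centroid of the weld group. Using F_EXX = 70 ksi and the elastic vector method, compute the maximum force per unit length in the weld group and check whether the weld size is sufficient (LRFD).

Total weld length L_w = 19.5 in. Treat welds as unit-width lines.
Centroid: x̄ = 2×3.5×1.75 / 19.5 = 0.6282 in from the vertical weld.
Polar moment about centroid: J = I_x + I_y = [12.5³/12 + 2×3.5×6.25²] + [12.5×0.6282² + 2(3.5³/12 + 3.5×1.122²)] = 457.1 in³.
Direct shear f_v = P/L_w = 29 / 19.5 = 1.487 kip/in (vertical).
Torsion M = P·e = 29 × 10 = 290 kip·in.
Critical point at (x, y) = (2.872, 6.25) from centroid. f_tx = M·y/J = 3.965 kip/in; f_ty = M·x/J = 1.822 kip/in.
Resultant f_max = √[f_tx² + (f_v + f_ty)²] = √[3.965² + (1.487 + 1.822)²] = 5.165 kip/in.
Capacity per unit length: φr_n = 0.75 × 0.6 × 70 × (0.707 × 0.625) = 13.92 kip/in.
5.165 ≤ 13.92 → adequate.

f_max ≈ 5.16 kip/in; adequate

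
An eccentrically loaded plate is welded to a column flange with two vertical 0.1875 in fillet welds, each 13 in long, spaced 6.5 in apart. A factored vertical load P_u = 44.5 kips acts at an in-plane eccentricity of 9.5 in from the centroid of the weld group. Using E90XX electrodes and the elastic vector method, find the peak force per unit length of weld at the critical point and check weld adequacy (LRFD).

f_max ≈ 5.77 kip/in; NOT adequate

E90XX → F_EXX = 90 ksi.
Total weld length L_w = 26 in. Treat welds as unit-width lines.
Polar moment about centroid: J = 2[d³/12 + d(b/2)²] = 2[13³/12 + 13×3.25²] = 640.8 in³.
Direct shear f_v = P/L_w = 44.5 / 26 = 1.712 kip/in (vertical).
Torsion M = P·e = 44.5 × 9.5 = 422.75 kip·in.
Critical point at (x, y) = (3.25, 6.5) from centroid. f_tx = M·y/J = 4.288 kip/in; f_ty = M·x/J = 2.144 kip/in.
Resultant f_max = √[f_tx² + (f_v + f_ty)²] = √[4.288² + (1.712 + 2.144)²] = 5.767 kip/in.
Capacity per unit length: φr_n = 0.75 × 0.6 × 90 × (0.707 × 0.1875) = 5.369 kip/in.
5.767 > 5.369 → NOT adequate.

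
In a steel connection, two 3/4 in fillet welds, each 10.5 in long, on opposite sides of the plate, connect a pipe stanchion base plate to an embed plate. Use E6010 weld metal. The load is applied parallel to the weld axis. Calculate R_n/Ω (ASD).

E60XX → F_EXX = 60 ksi.
Effective throat t_e = 0.707 × 0.75 = 0.5302 in.
Total length L = 21 in; A_we = 0.5302 × 21 = 11.14 in².
F_nw = 0.6 F_EXX = 0.6 × 60 = 36 ksi.
R_n = 36 × 11.14 = 400.9 kip; R_n/Ω = 400.9/2.0 = 200.4 kip.

R_n/Ω ≈ 200 kip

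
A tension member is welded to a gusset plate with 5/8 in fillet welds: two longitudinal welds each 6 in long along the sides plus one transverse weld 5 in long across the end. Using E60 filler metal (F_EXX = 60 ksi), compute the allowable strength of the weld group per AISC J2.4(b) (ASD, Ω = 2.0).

t_e = 0.707 × 0.625 = 0.4419 in.
R_nwl = 0.6 × 60 × 0.4419 × 12 = 190.9 kip (longitudinal, 2 welds).
R_nwt = 0.6 × 60 × 0.4419 × 5 = 79.54 kip (transverse, base value).
(i) R_nwl + R_nwt = 270.4 kip; (ii) 0.85 R_nwl + 1.5 R_nwt = 281.6 kip.
R_n = max = 281.6 kip [governs: (ii)]; R_n/Ω = 140.8 kip.

R_n/Ω ≈ 141 kip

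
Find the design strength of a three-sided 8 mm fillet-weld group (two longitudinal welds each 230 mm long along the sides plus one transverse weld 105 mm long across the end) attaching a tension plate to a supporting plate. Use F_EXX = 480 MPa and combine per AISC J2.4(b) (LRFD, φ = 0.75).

t_e = 0.707 × 8 = 5.656 mm.
R_nwl = 0.6 × 480 × 5.656 × 460 × 10⁻³ = 749.3 kN (longitudinal, 2 welds).
R_nwt = 0.6 × 480 × 5.656 × 105 × 10⁻³ = 171 kN (transverse, base value).
(i) R_nwl + R_nwt = 920.3 kN; (ii) 0.85 R_nwl + 1.5 R_nwt = 893.5 kN.
R_n = max = 920.3 kN [governs: (i)]; φR_n = 690.3 kN.

φR_n ≈ 690 kN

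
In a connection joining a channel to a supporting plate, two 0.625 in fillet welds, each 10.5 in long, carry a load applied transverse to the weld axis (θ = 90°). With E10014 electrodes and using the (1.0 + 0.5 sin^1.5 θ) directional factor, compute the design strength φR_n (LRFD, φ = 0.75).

φR_n ≈ 626 kip

E100XX → F_EXX = 100 ksi.
t_e = 0.707 × 0.625 = 0.4419 in; A_we = 0.4419 × 21 = 9.279 in².
Directional factor: 1.0 + 0.5 sin^1.5(90°) = 1.5.
F_nw = 0.6 × 100 × 1.5 = 90 ksi.
φR_n = 0.75 × 90 × 9.279 = 626.4 kip.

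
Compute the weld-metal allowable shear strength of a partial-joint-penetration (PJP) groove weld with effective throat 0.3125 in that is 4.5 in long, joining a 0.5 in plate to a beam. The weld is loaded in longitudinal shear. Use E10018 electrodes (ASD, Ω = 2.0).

R_n/Ω ≈ 42.2 kips

E100XX → F_EXX = 100 ksi.
Effective throat (given) t_e = 0.3125 in.
A_we = 0.3125 × 4.5 = 1.406 in².
F_nw = 0.6 F_EXX = 60 ksi.
R_n/Ω = (60 × 1.406) / 2.0 = 42.19 kips.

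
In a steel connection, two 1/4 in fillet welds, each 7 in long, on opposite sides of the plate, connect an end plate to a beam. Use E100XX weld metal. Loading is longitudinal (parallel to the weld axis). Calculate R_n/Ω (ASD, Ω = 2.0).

R_n/Ω ≈ 74.2 kips

E100XX → F_EXX = 100 ksi.
Effective throat t_e = 0.707 × 0.25 = 0.1767 in.
Total length L = 14 in; A_we = 0.1767 × 14 = 2.474 in².
F_nw = 0.6 F_EXX = 0.6 × 100 = 60 ksi.
R_n = 60 × 2.474 = 148.5 kips; R_n/Ω = 148.5/2.0 = 74.23 kips.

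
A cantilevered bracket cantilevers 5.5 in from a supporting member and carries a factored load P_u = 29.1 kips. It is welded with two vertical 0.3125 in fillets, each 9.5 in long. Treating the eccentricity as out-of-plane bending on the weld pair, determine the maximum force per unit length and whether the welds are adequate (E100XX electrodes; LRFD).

E100XX → F_EXX = 100 ksi.
L_w = 2 × 9.5 = 19 in; section modulus (unit throat) S = 2 × L²/6 = 30.08 in².
Direct shear f_v = P/L_w = 29.1/19 = 1.532 kip/in.
Moment M = P × e = 29.1 × 5.5 = 160.05 kip·in; bending f_b = M/S = 5.32 kip/in.
f_max = √(f_v² + f_b²) = √(1.532² + 5.32²) = 5.536 kip/in.
φr_n = 0.75 × 0.6 × 100 × (0.707 × 0.3125) = 9.942 kip/in → adequate.

f_max ≈ 5.54 kip/in; adequate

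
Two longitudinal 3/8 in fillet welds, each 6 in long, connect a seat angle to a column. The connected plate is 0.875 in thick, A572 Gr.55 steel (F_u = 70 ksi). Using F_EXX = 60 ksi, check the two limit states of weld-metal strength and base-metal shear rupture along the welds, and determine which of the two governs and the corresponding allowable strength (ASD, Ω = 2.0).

t_e = 0.707 × 0.375 = 0.2651 in; L = 12 in.
Weld metal: R_n/Ω = (1/2.0) × 0.6 × 60 × 0.2651 × 12 = 57.27 kip.
Base metal (shear rupture): R_n/Ω = (1/2.0) × 0.6 × 70 × 0.875 × 12 = 220.5 kip.
Governing: weld metal.

R_n/Ω ≈ 57.3 kip (weld metal governs)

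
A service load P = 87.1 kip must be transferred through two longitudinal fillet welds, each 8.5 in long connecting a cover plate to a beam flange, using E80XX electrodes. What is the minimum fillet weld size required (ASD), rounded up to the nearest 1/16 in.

w = 5/16 in

E80XX → F_EXX = 80 ksi.
Total weld length L = 17 in.
Required throat t_e = P × Ω / (0.6 F_EXX × L) = 87.1 × 2.0 / (0.6 × 80 × 17) = 0.2135 in.
Required leg w = t_e / 0.707 = 0.302 in → use 5/16 in.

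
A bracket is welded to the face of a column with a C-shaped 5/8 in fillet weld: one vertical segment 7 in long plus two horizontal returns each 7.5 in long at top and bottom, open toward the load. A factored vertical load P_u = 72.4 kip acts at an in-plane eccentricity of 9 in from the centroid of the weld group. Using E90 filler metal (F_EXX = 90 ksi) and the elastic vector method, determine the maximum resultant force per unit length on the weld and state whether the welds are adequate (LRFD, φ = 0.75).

f_max ≈ 14.1 kip/in; adequate

Total weld length L_w = 22 in. Treat welds as unit-width lines.
Centroid: x̄ = 2×7.5×3.75 / 22 = 2.557 in from the vertical weld.
Polar moment about centroid: J = I_x + I_y = [7³/12 + 2×7.5×3.5²] + [7×2.557² + 2(7.5³/12 + 7.5×1.193²)] = 349.8 in³.
Direct shear f_v = P/L_w = 72.4 / 22 = 3.291 kip/in (vertical).
Torsion M = P·e = 72.4 × 9 = 651.6 kip·in.
Critical point at (x, y) = (4.943, 3.5) from centroid. f_tx = M·y/J = 6.52 kip/in; f_ty = M·x/J = 9.209 kip/in.
Resultant f_max = √[f_tx² + (f_v + f_ty)²] = √[6.52² + (3.291 + 9.209)²] = 14.1 kip/in.
Capacity per unit length: φr_n = 0.75 × 0.6 × 90 × (0.707 × 0.625) = 17.9 kip/in.
14.1 ≤ 17.9 → adequate.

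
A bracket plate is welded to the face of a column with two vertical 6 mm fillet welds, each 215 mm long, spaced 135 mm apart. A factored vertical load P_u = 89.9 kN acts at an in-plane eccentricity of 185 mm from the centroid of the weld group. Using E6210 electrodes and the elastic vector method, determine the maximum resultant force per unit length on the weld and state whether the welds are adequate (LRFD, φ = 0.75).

E62XX → F_EXX = 620 MPa.
Total weld length L_w = 430 mm. Treat welds as unit-width lines.
Polar moment about centroid: J = 2[d³/12 + d(b/2)²] = 2[215³/12 + 215×67.5²] = 3616000 mm³.
Direct shear f_v = P/L_w = 89.9×10³ / 430 = 209.1 N/mm (vertical).
Torsion M = P·e = 89.9×10³ × 185 = 16632000 N·mm.
Critical point at (x, y) = (67.5, 107.5) from centroid. f_tx = M·y/J = 494.5 N/mm; f_ty = M·x/J = 310.5 N/mm.
Resultant f_max = √[f_tx² + (f_v + f_ty)²] = √[494.5² + (209.1 + 310.5)²] = 717.3 N/mm.
Capacity per unit length: φr_n = 0.75 × 0.6 × 620 × (0.707 × 6) = 1184 N/mm.
717.3 ≤ 1184 → adequate.

f_max ≈ 717 N/mm; adequate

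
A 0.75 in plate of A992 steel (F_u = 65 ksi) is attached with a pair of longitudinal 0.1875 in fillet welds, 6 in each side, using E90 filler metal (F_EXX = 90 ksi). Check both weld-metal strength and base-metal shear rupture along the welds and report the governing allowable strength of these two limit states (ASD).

R_n/Ω ≈ 43 kip (weld metal governs)

t_e = 0.707 × 0.1875 = 0.1326 in; L = 12 in.
Weld metal: R_n/Ω = (1/2.0) × 0.6 × 90 × 0.1326 × 12 = 42.95 kip.
Base metal (shear rupture): R_n/Ω = (1/2.0) × 0.6 × 65 × 0.75 × 12 = 175.5 kip.
Governing: weld metal.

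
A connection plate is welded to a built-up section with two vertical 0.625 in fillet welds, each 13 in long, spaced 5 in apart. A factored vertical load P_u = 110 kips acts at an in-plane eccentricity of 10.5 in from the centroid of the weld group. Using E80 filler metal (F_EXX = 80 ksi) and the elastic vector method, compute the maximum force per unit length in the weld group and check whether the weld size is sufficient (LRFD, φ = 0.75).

Total weld length L_w = 26 in. Treat welds as unit-width lines.
Polar moment about centroid: J = 2[d³/12 + d(b/2)²] = 2[13³/12 + 13×2.5²] = 528.7 in³.
Direct shear f_v = P/L_w = 110 / 26 = 4.231 kip/in (vertical).
Torsion M = P·e = 110 × 10.5 = 1155 kip·in.
Critical point at (x, y) = (2.5, 6.5) from centroid. f_tx = M·y/J = 14.2 kip/in; f_ty = M·x/J = 5.462 kip/in.
Resultant f_max = √[f_tx² + (f_v + f_ty)²] = √[14.2² + (4.231 + 5.462)²] = 17.19 kip/in.
Capacity per unit length: φr_n = 0.75 × 0.6 × 80 × (0.707 × 0.625) = 15.91 kip/in.
17.19 > 15.91 → NOT adequate.

f_max ≈ 17.2 kip/in; NOT adequate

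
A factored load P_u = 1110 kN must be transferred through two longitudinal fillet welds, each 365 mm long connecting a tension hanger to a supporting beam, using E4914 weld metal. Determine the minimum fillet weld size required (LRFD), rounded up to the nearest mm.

E49XX → F_EXX = 490 MPa.
Total weld length L = 730 mm.
Required throat t_e = P_u / (φ × 0.6 F_EXX × L) = 1110 / (0.75 × 0.6 × 490 × 730 × 10⁻³) = 6.896 mm.
Required leg w = t_e / 0.707 = 9.754 mm → use 10 mm.

w = 10 mm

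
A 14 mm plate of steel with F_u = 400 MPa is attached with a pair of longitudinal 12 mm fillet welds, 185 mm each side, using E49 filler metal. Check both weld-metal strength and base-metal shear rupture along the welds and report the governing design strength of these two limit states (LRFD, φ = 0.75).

E49XX → F_EXX = 490 MPa.
t_e = 0.707 × 12 = 8.484 mm; L = 370 mm.
Weld metal: φR_n = 0.75 × 0.6 × 490 × 8.484 × 370 × 10⁻³ = 692.2 kN.
Base metal (shear rupture): φR_n = 0.75 × 0.6 × 400 × 14 × 370 × 10⁻³ = 932.4 kN.
Governing: weld metal.

φR_n ≈ 692 kN (weld metal governs)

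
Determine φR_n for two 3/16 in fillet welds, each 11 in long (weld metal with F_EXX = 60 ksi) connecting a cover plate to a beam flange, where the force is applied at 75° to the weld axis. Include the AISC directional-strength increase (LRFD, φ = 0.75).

φR_n ≈ 116 kip

t_e = 0.707 × 0.1875 = 0.1326 in; A_we = 0.1326 × 22 = 2.916 in².
Directional factor: 1.0 + 0.5 sin^1.5(75°) = 1.475.
F_nw = 0.6 × 60 × 1.475 = 53.09 ksi.
φR_n = 0.75 × 53.09 × 2.916 = 116.1 kip.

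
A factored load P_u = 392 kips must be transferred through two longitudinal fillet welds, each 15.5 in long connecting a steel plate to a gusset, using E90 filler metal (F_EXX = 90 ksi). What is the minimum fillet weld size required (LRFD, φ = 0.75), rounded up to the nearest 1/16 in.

Total weld length L = 31 in.
Required throat t_e = P_u / (φ × 0.6 F_EXX × L) = 392 / (0.75 × 0.6 × 90 × 31) = 0.3122 in.
Required leg w = t_e / 0.707 = 0.4416 in → use 1/2 in.

w = 1/2 in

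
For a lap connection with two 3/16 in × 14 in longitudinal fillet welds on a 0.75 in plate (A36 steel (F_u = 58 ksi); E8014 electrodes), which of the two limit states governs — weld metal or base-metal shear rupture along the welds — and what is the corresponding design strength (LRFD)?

E80XX → F_EXX = 80 ksi.
t_e = 0.707 × 0.1875 = 0.1326 in; L = 28 in.
Weld metal: φR_n = 0.75 × 0.6 × 80 × 0.1326 × 28 = 133.6 kips.
Base metal (shear rupture): φR_n = 0.75 × 0.6 × 58 × 0.75 × 28 = 548.1 kips.
Governing: weld metal.

φR_n ≈ 134 kips (weld metal governs)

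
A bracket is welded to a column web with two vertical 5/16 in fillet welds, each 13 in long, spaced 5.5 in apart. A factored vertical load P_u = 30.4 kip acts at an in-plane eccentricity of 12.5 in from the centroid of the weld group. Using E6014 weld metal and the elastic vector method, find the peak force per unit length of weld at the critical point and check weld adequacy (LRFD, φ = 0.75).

E60XX → F_EXX = 60 ksi.
Total weld length L_w = 26 in. Treat welds as unit-width lines.
Polar moment about centroid: J = 2[d³/12 + d(b/2)²] = 2[13³/12 + 13×2.75²] = 562.8 in³.
Direct shear f_v = P/L_w = 30.4 / 26 = 1.169 kip/in (vertical).
Torsion M = P·e = 30.4 × 12.5 = 380 kip·in.
Critical point at (x, y) = (2.75, 6.5) from centroid. f_tx = M·y/J = 4.389 kip/in; f_ty = M·x/J = 1.857 kip/in.
Resultant f_max = √[f_tx² + (f_v + f_ty)²] = √[4.389² + (1.169 + 1.857)²] = 5.331 kip/in.
Capacity per unit length: φr_n = 0.75 × 0.6 × 60 × (0.707 × 0.3125) = 5.965 kip/in.
5.331 ≤ 5.965 → adequate.

f_max ≈ 5.33 kip/in; adequate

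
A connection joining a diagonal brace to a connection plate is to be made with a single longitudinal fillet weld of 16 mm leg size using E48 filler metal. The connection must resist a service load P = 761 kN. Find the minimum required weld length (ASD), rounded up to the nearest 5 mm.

E48XX → F_EXX = 480 MPa.
Throat t_e = 0.707 × 16 = 11.31 mm.
r_n/Ω = (0.6 × 480 × 11.31) / 2.0 = 1629 N/mm = 1.629 kN/mm.
L_req = P / (r_n/Ω) = 761 / 1.629 = 467.2 mm total.
Round up → use L = 470 mm.

L = 470 mm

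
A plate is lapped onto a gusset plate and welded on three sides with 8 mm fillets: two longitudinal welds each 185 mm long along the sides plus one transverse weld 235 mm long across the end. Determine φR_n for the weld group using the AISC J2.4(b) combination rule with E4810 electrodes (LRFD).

E48XX → F_EXX = 480 MPa.
t_e = 0.707 × 8 = 5.656 mm.
R_nwl = 0.6 × 480 × 5.656 × 370 × 10⁻³ = 602.7 kN (longitudinal, 2 welds).
R_nwt = 0.6 × 480 × 5.656 × 235 × 10⁻³ = 382.8 kN (transverse, base value).
(i) R_nwl + R_nwt = 985.5 kN; (ii) 0.85 R_nwl + 1.5 R_nwt = 1086 kN.
R_n = max = 1086 kN [governs: (ii)]; φR_n = 814.9 kN.

φR_n ≈ 815 kN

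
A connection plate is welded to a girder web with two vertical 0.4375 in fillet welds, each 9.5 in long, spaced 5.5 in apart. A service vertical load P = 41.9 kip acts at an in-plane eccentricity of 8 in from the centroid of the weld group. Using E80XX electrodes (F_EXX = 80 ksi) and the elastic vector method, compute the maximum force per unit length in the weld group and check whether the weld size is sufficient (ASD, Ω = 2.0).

Total weld length L_w = 19 in. Treat welds as unit-width lines.
Polar moment about centroid: J = 2[d³/12 + d(b/2)²] = 2[9.5³/12 + 9.5×2.75²] = 286.6 in³.
Direct shear f_v = P/L_w = 41.9 / 19 = 2.205 kip/in (vertical).
Torsion M = P·e = 41.9 × 8 = 335.2 kip·in.
Critical point at (x, y) = (2.75, 4.75) from centroid. f_tx = M·y/J = 5.556 kip/in; f_ty = M·x/J = 3.217 kip/in.
Resultant f_max = √[f_tx² + (f_v + f_ty)²] = √[5.556² + (2.205 + 3.217)²] = 7.763 kip/in.
Capacity per unit length: r_n/Ω = (1/2.0) × 0.6 × 80 × (0.707 × 0.4375) = 7.423 kip/in.
7.763 > 7.423 → NOT adequate.

f_max ≈ 7.76 kip/in; NOT adequate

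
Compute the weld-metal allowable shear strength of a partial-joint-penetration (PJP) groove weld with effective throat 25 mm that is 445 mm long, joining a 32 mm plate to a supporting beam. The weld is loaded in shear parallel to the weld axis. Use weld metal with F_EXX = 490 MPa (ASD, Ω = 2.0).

R_n/Ω ≈ 1640 kN

Effective throat (given) t_e = 25 mm.
A_we = 25 × 445 = 11120 mm².
F_nw = 0.6 F_EXX = 294 MPa.
R_n/Ω = (294 × 11120) / 2.0 × 10⁻³ = 1635 kN.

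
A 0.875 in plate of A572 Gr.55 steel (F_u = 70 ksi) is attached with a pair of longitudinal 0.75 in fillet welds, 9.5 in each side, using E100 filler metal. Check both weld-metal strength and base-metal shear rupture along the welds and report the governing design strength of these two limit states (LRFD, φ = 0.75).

E100XX → F_EXX = 100 ksi.
t_e = 0.707 × 0.75 = 0.5302 in; L = 19 in.
Weld metal: φR_n = 0.75 × 0.6 × 100 × 0.5302 × 19 = 453.4 kips.
Base metal (shear rupture): φR_n = 0.75 × 0.6 × 70 × 0.875 × 19 = 523.7 kips.
Governing: weld metal.

φR_n ≈ 453 kips (weld metal governs)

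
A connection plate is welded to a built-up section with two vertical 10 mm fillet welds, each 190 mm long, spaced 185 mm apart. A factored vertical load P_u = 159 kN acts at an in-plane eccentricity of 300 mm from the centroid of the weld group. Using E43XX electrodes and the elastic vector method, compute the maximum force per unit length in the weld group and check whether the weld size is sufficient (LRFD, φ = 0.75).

E43XX → F_EXX = 430 MPa.
Total weld length L_w = 380 mm. Treat welds as unit-width lines.
Polar moment about centroid: J = 2[d³/12 + d(b/2)²] = 2[190³/12 + 190×92.5²] = 4395000 mm³.
Direct shear f_v = P/L_w = 159×10³ / 380 = 418.4 N/mm (vertical).
Torsion M = P·e = 159×10³ × 300 = 47700000 N·mm.
Critical point at (x, y) = (92.5, 95) from centroid. f_tx = M·y/J = 1031 N/mm; f_ty = M·x/J = 1004 N/mm.
Resultant f_max = √[f_tx² + (f_v + f_ty)²] = √[1031² + (418.4 + 1004)²] = 1757 N/mm.
Capacity per unit length: φr_n = 0.75 × 0.6 × 430 × (0.707 × 10) = 1368 N/mm.
1757 > 1368 → NOT adequate.

f_max ≈ 1760 N/mm; NOT adequate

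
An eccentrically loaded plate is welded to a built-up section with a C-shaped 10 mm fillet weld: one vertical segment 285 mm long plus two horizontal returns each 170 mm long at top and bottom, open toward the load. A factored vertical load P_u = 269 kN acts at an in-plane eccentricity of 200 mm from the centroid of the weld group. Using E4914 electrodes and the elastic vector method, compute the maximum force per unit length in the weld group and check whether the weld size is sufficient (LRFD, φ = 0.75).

E49XX → F_EXX = 490 MPa.
Total weld length L_w = 625 mm. Treat welds as unit-width lines.
Centroid: x̄ = 2×170×85 / 625 = 46.24 mm from the vertical weld.
Polar moment about centroid: J = I_x + I_y = [285³/12 + 2×170×142.5²] + [285×46.24² + 2(170³/12 + 170×38.76²)] = 10770000 mm³.
Direct shear f_v = P/L_w = 269×10³ / 625 = 430.4 N/mm (vertical).
Torsion M = P·e = 269×10³ × 200 = 53800000 N·mm.
Critical point at (x, y) = (123.8, 142.5) from centroid. f_tx = M·y/J = 711.7 N/mm; f_ty = M·x/J = 618.1 N/mm.
Resultant f_max = √[f_tx² + (f_v + f_ty)²] = √[711.7² + (430.4 + 618.1)²] = 1267 N/mm.
Capacity per unit length: φr_n = 0.75 × 0.6 × 490 × (0.707 × 10) = 1559 N/mm.
1267 ≤ 1559 → adequate.

f_max ≈ 1270 N/mm; adequate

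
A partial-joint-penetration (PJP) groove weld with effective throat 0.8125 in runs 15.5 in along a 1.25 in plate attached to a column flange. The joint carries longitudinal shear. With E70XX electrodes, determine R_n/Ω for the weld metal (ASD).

E70XX → F_EXX = 70 ksi.
Effective throat (given) t_e = 0.8125 in.
A_we = 0.8125 × 15.5 = 12.59 in².
F_nw = 0.6 F_EXX = 42 ksi.
R_n/Ω = (42 × 12.59) / 2.0 = 264.5 kips.

R_n/Ω ≈ 264 kips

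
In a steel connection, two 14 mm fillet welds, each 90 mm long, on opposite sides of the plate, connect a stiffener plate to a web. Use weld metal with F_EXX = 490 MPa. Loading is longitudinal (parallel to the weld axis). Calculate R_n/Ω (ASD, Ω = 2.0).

Effective throat t_e = 0.707 × 14 = 9.898 mm.
Total length L = 180 mm; A_we = 9.898 × 180 = 1782 mm².
F_nw = 0.6 F_EXX = 0.6 × 490 = 294 MPa.
R_n = 294 × 1782 × 10⁻³ = 523.8 kN; R_n/Ω = 523.8/2.0 = 261.9 kN.

R_n/Ω ≈ 262 kN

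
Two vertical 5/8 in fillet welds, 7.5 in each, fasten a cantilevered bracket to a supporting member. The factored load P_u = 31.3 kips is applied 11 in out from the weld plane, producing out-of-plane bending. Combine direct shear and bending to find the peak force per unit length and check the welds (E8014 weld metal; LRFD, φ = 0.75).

E80XX → F_EXX = 80 ksi.
L_w = 2 × 7.5 = 15 in; section modulus (unit throat) S = 2 × L²/6 = 18.75 in².
Direct shear f_v = P/L_w = 31.3/15 = 2.087 kip/in.
Moment M = P × e = 31.3 × 11 = 344.3 kip·in; bending f_b = M/S = 18.36 kip/in.
f_max = √(f_v² + f_b²) = √(2.087² + 18.36²) = 18.48 kip/in.
φr_n = 0.75 × 0.6 × 80 × (0.707 × 0.625) = 15.91 kip/in → NOT adequate.

f_max ≈ 18.5 kip/in; NOT adequate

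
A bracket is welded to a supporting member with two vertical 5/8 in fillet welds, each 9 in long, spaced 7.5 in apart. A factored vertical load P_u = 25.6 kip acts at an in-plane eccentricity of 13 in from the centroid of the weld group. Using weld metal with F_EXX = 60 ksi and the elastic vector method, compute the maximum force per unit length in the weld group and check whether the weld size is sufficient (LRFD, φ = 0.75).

f_max ≈ 6.21 kip/in; adequate

Total weld length L_w = 18 in. Treat welds as unit-width lines.
Polar moment about centroid: J = 2[d³/12 + d(b/2)²] = 2[9³/12 + 9×3.75²] = 374.6 in³.
Direct shear f_v = P/L_w = 25.6 / 18 = 1.422 kip/in (vertical).
Torsion M = P·e = 25.6 × 13 = 332.8 kip·in.
Critical point at (x, y) = (3.75, 4.5) from centroid. f_tx = M·y/J = 3.998 kip/in; f_ty = M·x/J = 3.331 kip/in.
Resultant f_max = √[f_tx² + (f_v + f_ty)²] = √[3.998² + (1.422 + 3.331)²] = 6.211 kip/in.
Capacity per unit length: φr_n = 0.75 × 0.6 × 60 × (0.707 × 0.625) = 11.93 kip/in.
6.211 ≤ 11.93 → adequate.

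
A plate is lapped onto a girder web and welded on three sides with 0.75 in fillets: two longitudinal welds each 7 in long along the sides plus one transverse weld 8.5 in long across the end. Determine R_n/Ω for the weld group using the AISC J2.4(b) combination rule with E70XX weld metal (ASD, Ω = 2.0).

E70XX → F_EXX = 70 ksi.
t_e = 0.707 × 0.75 = 0.5302 in.
R_nwl = 0.6 × 70 × 0.5302 × 14 = 311.8 kips (longitudinal, 2 welds).
R_nwt = 0.6 × 70 × 0.5302 × 8.5 = 189.3 kips (transverse, base value).
(i) R_nwl + R_nwt = 501.1 kips; (ii) 0.85 R_nwl + 1.5 R_nwt = 549 kips.
R_n = max = 549 kips [governs: (ii)]; R_n/Ω = 274.5 kips.

R_n/Ω ≈ 274 kips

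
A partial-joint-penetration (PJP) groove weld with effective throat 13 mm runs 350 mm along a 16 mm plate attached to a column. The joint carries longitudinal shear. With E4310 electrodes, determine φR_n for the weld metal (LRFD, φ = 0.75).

E43XX → F_EXX = 430 MPa.
Effective throat (given) t_e = 13 mm.
A_we = 13 × 350 = 4550 mm².
F_nw = 0.6 F_EXX = 258 MPa.
φR_n = 0.75 × 258 × 4550 × 10⁻³ = 880.4 kN.

φR_n ≈ 880 kN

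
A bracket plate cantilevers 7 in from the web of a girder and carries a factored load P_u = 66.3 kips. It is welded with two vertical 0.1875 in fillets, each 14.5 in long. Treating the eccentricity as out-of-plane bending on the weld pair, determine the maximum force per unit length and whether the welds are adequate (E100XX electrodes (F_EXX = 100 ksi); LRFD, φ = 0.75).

f_max ≈ 7.01 kip/in; NOT adequate

L_w = 2 × 14.5 = 29 in; section modulus (unit throat) S = 2 × L²/6 = 70.08 in².
Direct shear f_v = P/L_w = 66.3/29 = 2.286 kip/in.
Moment M = P × e = 66.3 × 7 = 464.1 kip·in; bending f_b = M/S = 6.622 kip/in.
f_max = √(f_v² + f_b²) = √(2.286² + 6.622²) = 7.006 kip/in.
φr_n = 0.75 × 0.6 × 100 × (0.707 × 0.1875) = 5.965 kip/in → NOT adequate.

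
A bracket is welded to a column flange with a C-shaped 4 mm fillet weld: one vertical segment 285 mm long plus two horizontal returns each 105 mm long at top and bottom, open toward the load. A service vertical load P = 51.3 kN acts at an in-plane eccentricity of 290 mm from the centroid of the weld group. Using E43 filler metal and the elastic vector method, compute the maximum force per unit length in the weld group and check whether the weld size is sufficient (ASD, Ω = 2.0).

f_max ≈ 426 N/mm; NOT adequate

E43XX → F_EXX = 430 MPa.
Total weld length L_w = 495 mm. Treat welds as unit-width lines.
Centroid: x̄ = 2×105×52.5 / 495 = 22.27 mm from the vertical weld.
Polar moment about centroid: J = I_x + I_y = [285³/12 + 2×105×142.5²] + [285×22.27² + 2(105³/12 + 105×30.23²)] = 6720000 mm³.
Direct shear f_v = P/L_w = 51.3×10³ / 495 = 103.6 N/mm (vertical).
Torsion M = P·e = 51.3×10³ × 290 = 14877000 N·mm.
Critical point at (x, y) = (82.73, 142.5) from centroid. f_tx = M·y/J = 315.5 N/mm; f_ty = M·x/J = 183.2 N/mm.
Resultant f_max = √[f_tx² + (f_v + f_ty)²] = √[315.5² + (103.6 + 183.2)²] = 426.4 N/mm.
Capacity per unit length: r_n/Ω = (1/2.0) × 0.6 × 430 × (0.707 × 4) = 364.8 N/mm.
426.4 > 364.8 → NOT adequate.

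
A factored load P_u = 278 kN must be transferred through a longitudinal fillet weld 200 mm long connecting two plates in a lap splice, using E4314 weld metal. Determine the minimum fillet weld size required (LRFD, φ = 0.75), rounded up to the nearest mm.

w = 11 mm

E43XX → F_EXX = 430 MPa.
Total weld length L = 200 mm.
Required throat t_e = P_u / (φ × 0.6 F_EXX × L) = 278 / (0.75 × 0.6 × 430 × 200 × 10⁻³) = 7.183 mm.
Required leg w = t_e / 0.707 = 10.16 mm → use 11 mm.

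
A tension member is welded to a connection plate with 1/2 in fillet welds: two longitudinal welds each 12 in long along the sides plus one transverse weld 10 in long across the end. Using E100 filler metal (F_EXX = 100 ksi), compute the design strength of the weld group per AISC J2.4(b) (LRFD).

t_e = 0.707 × 0.5 = 0.3535 in.
R_nwl = 0.6 × 100 × 0.3535 × 24 = 509 kip (longitudinal, 2 welds).
R_nwt = 0.6 × 100 × 0.3535 × 10 = 212.1 kip (transverse, base value).
(i) R_nwl + R_nwt = 721.1 kip; (ii) 0.85 R_nwl + 1.5 R_nwt = 750.8 kip.
R_n = max = 750.8 kip [governs: (ii)]; φR_n = 563.1 kip.

φR_n ≈ 563 kip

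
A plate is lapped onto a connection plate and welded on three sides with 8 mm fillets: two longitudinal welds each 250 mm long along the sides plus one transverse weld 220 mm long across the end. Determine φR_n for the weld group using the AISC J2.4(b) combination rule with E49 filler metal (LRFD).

E49XX → F_EXX = 490 MPa.
t_e = 0.707 × 8 = 5.656 mm.
R_nwl = 0.6 × 490 × 5.656 × 500 × 10⁻³ = 831.4 kN (longitudinal, 2 welds).
R_nwt = 0.6 × 490 × 5.656 × 220 × 10⁻³ = 365.8 kN (transverse, base value).
(i) R_nwl + R_nwt = 1197 kN; (ii) 0.85 R_nwl + 1.5 R_nwt = 1255 kN.
R_n = max = 1255 kN [governs: (ii)]; φR_n = 941.6 kN.

φR_n ≈ 942 kN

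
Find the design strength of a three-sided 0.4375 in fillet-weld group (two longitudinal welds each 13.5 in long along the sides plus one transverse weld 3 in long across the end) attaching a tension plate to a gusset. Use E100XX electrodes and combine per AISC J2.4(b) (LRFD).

φR_n ≈ 418 kips

E100XX → F_EXX = 100 ksi.
t_e = 0.707 × 0.4375 = 0.3093 in.
R_nwl = 0.6 × 100 × 0.3093 × 27 = 501.1 kips (longitudinal, 2 welds).
R_nwt = 0.6 × 100 × 0.3093 × 3 = 55.68 kips (transverse, base value).
(i) R_nwl + R_nwt = 556.8 kips; (ii) 0.85 R_nwl + 1.5 R_nwt = 509.4 kips.
R_n = max = 556.8 kips [governs: (i)]; φR_n = 417.6 kips.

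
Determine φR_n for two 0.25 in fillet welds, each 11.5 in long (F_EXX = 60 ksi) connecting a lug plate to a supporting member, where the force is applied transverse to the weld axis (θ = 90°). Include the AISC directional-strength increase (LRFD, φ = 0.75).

φR_n ≈ 165 kip

t_e = 0.707 × 0.25 = 0.1767 in; A_we = 0.1767 × 23 = 4.065 in².
Directional factor: 1.0 + 0.5 sin^1.5(90°) = 1.5.
F_nw = 0.6 × 60 × 1.5 = 54 ksi.
φR_n = 0.75 × 54 × 4.065 = 164.6 kip.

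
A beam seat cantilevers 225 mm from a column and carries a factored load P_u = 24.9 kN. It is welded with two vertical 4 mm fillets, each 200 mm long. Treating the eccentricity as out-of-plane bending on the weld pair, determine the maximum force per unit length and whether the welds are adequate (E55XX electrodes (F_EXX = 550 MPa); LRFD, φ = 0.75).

L_w = 2 × 200 = 400 mm; section modulus (unit throat) S = 2 × L²/6 = 13330 mm².
Direct shear f_v = P/L_w = 24.9×10³/400 = 62.25 N/mm.
Moment M = P × e = 24.9×10³ × 225 = 5602500 N·mm; bending f_b = M/S = 420.2 N/mm.
f_max = √(f_v² + f_b²) = √(62.25² + 420.2²) = 424.8 N/mm.
φr_n = 0.75 × 0.6 × 550 × (0.707 × 4) = 699.9 N/mm → adequate.

f_max ≈ 425 N/mm; adequate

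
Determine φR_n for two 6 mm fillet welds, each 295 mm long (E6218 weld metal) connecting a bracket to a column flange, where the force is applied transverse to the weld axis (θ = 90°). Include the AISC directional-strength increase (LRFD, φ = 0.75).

E62XX → F_EXX = 620 MPa.
t_e = 0.707 × 6 = 4.242 mm; A_we = 4.242 × 590 = 2503 mm².
Directional factor: 1.0 + 0.5 sin^1.5(90°) = 1.5.
F_nw = 0.6 × 620 × 1.5 = 558 MPa.
φR_n = 0.75 × 558 × 2503 × 10⁻³ = 1047 kN.

φR_n ≈ 1050 kN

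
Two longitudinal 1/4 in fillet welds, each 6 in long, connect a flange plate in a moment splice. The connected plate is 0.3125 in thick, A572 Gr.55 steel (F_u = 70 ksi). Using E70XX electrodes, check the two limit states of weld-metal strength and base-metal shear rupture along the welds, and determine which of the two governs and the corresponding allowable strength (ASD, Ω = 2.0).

R_n/Ω ≈ 44.5 kips (weld metal governs)

E70XX → F_EXX = 70 ksi.
t_e = 0.707 × 0.25 = 0.1767 in; L = 12 in.
Weld metal: R_n/Ω = (1/2.0) × 0.6 × 70 × 0.1767 × 12 = 44.54 kips.
Base metal (shear rupture): R_n/Ω = (1/2.0) × 0.6 × 70 × 0.3125 × 12 = 78.75 kips.
Governing: weld metal.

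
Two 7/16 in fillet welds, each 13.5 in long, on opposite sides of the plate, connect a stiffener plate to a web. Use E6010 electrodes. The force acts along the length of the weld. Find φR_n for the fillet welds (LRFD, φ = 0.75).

φR_n ≈ 225 kip

E60XX → F_EXX = 60 ksi.
Effective throat t_e = 0.707 × 0.4375 = 0.3093 in.
Total length L = 27 in; A_we = 0.3093 × 27 = 8.351 in².
F_nw = 0.6 F_EXX = 0.6 × 60 = 36 ksi.
φR_n = 0.75 × 36 × 8.351 = 225.5 kip.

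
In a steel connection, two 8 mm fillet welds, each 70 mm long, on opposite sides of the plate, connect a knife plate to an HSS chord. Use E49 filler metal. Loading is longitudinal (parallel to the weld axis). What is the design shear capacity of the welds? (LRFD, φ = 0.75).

E49XX → F_EXX = 490 MPa.
Effective throat t_e = 0.707 × 8 = 5.656 mm.
Total length L = 140 mm; A_we = 5.656 × 140 = 791.8 mm².
F_nw = 0.6 F_EXX = 0.6 × 490 = 294 MPa.
φR_n = 0.75 × 294 × 791.8 × 10⁻³ = 174.6 kN.

φR_n ≈ 175 kN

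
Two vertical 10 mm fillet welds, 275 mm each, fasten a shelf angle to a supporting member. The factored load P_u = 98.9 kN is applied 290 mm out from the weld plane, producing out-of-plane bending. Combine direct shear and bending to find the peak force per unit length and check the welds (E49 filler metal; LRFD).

E49XX → F_EXX = 490 MPa.
L_w = 2 × 275 = 550 mm; section modulus (unit throat) S = 2 × L²/6 = 25210 mm².
Direct shear f_v = P/L_w = 98.9×10³/550 = 179.8 N/mm.
Moment M = P × e = 98.9×10³ × 290 = 28681000 N·mm; bending f_b = M/S = 1138 N/mm.
f_max = √(f_v² + f_b²) = √(179.8² + 1138²) = 1152 N/mm.
φr_n = 0.75 × 0.6 × 490 × (0.707 × 10) = 1559 N/mm → adequate.

f_max ≈ 1150 N/mm; adequate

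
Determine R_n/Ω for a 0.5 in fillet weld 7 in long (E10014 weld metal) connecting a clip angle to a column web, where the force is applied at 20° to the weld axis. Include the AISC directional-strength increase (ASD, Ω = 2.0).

R_n/Ω ≈ 81.7 kip

E100XX → F_EXX = 100 ksi.
t_e = 0.707 × 0.5 = 0.3535 in; A_we = 0.3535 × 7 = 2.474 in².
Directional factor: 1.0 + 0.5 sin^1.5(20°) = 1.1.
F_nw = 0.6 × 100 × 1.1 = 66 ksi.
R_n/Ω = (66 × 2.474) / 2.0 = 81.66 kip.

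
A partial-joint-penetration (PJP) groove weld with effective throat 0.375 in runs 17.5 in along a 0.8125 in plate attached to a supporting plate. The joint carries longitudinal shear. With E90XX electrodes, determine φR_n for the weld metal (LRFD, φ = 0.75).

φR_n ≈ 266 kips

E90XX → F_EXX = 90 ksi.
Effective throat (given) t_e = 0.375 in.
A_we = 0.375 × 17.5 = 6.562 in².
F_nw = 0.6 F_EXX = 54 ksi.
φR_n = 0.75 × 54 × 6.562 = 265.8 kips.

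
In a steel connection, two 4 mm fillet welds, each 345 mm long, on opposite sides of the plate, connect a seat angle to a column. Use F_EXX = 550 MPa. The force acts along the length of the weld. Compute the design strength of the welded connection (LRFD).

φR_n ≈ 483 kN

Effective throat t_e = 0.707 × 4 = 2.828 mm.
Total length L = 690 mm; A_we = 2.828 × 690 = 1951 mm².
F_nw = 0.6 F_EXX = 0.6 × 550 = 330 MPa.
φR_n = 0.75 × 330 × 1951 × 10⁻³ = 483 kN.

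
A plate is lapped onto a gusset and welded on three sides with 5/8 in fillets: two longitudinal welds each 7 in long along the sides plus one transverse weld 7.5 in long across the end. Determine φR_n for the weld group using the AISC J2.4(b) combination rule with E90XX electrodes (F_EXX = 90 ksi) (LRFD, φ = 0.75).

t_e = 0.707 × 0.625 = 0.4419 in.
R_nwl = 0.6 × 90 × 0.4419 × 14 = 334.1 kip (longitudinal, 2 welds).
R_nwt = 0.6 × 90 × 0.4419 × 7.5 = 179 kip (transverse, base value).
(i) R_nwl + R_nwt = 513 kip; (ii) 0.85 R_nwl + 1.5 R_nwt = 552.4 kip.
R_n = max = 552.4 kip [governs: (ii)]; φR_n = 414.3 kip.

φR_n ≈ 414 kip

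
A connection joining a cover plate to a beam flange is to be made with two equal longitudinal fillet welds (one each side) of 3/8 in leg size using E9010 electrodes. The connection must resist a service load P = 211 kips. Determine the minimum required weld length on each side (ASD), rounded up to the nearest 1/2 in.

L = 15 in on each side

E90XX → F_EXX = 90 ksi.
Throat t_e = 0.707 × 0.375 = 0.2651 in.
r_n/Ω = (0.6 × 90 × 0.2651) / 2.0 = 7.158 kip/in.
L_req = P / (r_n/Ω) = 211 / 7.158 = 29.48 in total.
Per side: 29.48 / 2 = 14.74 in.
Round up → use L = 15 in on each side.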